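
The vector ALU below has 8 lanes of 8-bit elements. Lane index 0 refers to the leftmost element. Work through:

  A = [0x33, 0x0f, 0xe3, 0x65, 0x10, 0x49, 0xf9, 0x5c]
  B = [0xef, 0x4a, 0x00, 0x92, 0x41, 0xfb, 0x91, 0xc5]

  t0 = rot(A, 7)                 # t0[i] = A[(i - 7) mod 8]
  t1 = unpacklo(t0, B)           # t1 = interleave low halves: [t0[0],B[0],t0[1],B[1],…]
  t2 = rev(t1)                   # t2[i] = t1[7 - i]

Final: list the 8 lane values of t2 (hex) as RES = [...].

RES = [0x92, 0x10, 0x00, 0x65, 0x4a, 0xe3, 0xef, 0x0f]

  t0: 0f e3 65 10 49 f9 5c 33
  t1: 0f ef e3 4a 65 00 10 92
  t2: 92 10 00 65 4a e3 ef 0f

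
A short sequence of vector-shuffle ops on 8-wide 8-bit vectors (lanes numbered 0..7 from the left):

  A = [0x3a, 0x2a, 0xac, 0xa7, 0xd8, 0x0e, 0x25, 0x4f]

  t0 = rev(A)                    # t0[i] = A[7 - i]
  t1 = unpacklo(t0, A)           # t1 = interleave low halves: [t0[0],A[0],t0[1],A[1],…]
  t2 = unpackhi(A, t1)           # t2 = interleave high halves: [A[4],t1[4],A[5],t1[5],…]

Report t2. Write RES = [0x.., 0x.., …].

RES = [0xd8, 0x0e, 0x0e, 0xac, 0x25, 0xd8, 0x4f, 0xa7]

→ t0 |4f|25|0e|d8|a7|ac|2a|3a|
→ t1 |4f|3a|25|2a|0e|ac|d8|a7|
→ t2 |d8|0e|0e|ac|25|d8|4f|a7|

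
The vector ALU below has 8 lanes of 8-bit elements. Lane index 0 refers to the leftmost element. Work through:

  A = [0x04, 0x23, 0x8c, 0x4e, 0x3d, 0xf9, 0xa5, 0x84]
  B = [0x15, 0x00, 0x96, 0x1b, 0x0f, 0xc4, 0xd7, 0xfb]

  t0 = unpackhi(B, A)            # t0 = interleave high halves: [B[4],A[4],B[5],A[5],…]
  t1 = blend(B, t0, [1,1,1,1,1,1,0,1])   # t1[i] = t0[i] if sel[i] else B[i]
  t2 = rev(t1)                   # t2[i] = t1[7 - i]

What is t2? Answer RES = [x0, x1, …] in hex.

t0 = [0x0f, 0x3d, 0xc4, 0xf9, 0xd7, 0xa5, 0xfb, 0x84]
t1 = [0x0f, 0x3d, 0xc4, 0xf9, 0xd7, 0xa5, 0xd7, 0x84]
t2 = [0x84, 0xd7, 0xa5, 0xd7, 0xf9, 0xc4, 0x3d, 0x0f]

RES = [ 0x84  0xd7  0xa5  0xd7  0xf9  0xc4  0x3d  0x0f ]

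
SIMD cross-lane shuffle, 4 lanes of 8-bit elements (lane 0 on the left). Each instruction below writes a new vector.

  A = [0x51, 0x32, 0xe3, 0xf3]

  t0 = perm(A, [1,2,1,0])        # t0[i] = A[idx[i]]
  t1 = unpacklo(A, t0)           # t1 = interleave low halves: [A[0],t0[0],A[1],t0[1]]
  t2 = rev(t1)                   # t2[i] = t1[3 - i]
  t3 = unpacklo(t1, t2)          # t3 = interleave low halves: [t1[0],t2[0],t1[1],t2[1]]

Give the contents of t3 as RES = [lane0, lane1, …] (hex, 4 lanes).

RES = [0x51, 0xe3, 0x32, 0x32]

t0 = [0x32, 0xe3, 0x32, 0x51]
t1 = [0x51, 0x32, 0x32, 0xe3]
t2 = [0xe3, 0x32, 0x32, 0x51]
t3 = [0x51, 0xe3, 0x32, 0x32]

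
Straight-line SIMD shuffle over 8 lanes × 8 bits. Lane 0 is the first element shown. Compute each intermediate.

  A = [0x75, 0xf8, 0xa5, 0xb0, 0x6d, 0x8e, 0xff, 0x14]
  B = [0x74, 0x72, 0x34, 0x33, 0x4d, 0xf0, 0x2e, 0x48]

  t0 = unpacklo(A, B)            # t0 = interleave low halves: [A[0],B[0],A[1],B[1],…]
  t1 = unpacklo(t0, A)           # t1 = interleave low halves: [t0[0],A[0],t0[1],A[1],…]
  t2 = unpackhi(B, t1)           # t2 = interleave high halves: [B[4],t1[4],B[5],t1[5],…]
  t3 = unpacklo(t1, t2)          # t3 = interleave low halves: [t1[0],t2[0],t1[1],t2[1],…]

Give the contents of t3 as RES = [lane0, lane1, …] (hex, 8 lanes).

RES = [0x75, 0x4d, 0x75, 0xf8, 0x74, 0xf0, 0xf8, 0xa5]

  t0: 75 74 f8 72 a5 34 b0 33
  t1: 75 75 74 f8 f8 a5 72 b0
  t2: 4d f8 f0 a5 2e 72 48 b0
  t3: 75 4d 75 f8 74 f0 f8 a5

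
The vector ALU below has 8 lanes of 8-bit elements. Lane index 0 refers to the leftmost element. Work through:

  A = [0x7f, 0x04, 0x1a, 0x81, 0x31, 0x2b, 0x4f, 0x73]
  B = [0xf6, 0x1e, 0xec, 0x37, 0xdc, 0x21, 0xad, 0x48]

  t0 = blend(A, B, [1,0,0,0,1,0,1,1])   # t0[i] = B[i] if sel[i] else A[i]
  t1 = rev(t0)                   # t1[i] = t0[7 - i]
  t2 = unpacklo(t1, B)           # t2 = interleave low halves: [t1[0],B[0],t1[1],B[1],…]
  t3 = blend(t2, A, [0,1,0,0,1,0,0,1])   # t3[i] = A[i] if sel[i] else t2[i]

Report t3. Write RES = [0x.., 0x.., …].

  t0: f6 04 1a 81 dc 2b ad 48
  t1: 48 ad 2b dc 81 1a 04 f6
  t2: 48 f6 ad 1e 2b ec dc 37
  t3: 48 04 ad 1e 31 ec dc 73

RES = [0x48, 0x04, 0xad, 0x1e, 0x31, 0xec, 0xdc, 0x73]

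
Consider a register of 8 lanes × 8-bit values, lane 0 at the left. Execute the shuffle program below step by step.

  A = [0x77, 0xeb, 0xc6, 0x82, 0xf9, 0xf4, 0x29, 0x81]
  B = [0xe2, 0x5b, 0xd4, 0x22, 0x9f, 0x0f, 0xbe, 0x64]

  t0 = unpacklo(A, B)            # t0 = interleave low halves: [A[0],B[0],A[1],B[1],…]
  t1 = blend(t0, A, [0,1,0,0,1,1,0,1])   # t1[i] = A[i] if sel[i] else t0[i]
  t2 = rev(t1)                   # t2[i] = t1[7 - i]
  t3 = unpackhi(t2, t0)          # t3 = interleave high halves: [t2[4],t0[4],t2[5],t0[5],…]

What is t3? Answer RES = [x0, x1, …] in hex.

RES = [0x5b, 0xc6, 0xeb, 0xd4, 0xeb, 0x82, 0x77, 0x22]

t0 = [0x77, 0xe2, 0xeb, 0x5b, 0xc6, 0xd4, 0x82, 0x22]
t1 = [0x77, 0xeb, 0xeb, 0x5b, 0xf9, 0xf4, 0x82, 0x81]
t2 = [0x81, 0x82, 0xf4, 0xf9, 0x5b, 0xeb, 0xeb, 0x77]
t3 = [0x5b, 0xc6, 0xeb, 0xd4, 0xeb, 0x82, 0x77, 0x22]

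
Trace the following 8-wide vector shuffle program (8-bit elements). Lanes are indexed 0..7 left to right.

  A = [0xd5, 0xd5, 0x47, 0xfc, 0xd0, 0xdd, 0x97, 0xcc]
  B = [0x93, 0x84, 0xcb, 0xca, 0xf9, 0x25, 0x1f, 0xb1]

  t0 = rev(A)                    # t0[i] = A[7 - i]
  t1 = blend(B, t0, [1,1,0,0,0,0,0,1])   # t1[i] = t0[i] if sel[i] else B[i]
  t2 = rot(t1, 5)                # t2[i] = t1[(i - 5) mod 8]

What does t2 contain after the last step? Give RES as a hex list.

→ t0 |cc|97|dd|d0|fc|47|d5|d5|
→ t1 |cc|97|cb|ca|f9|25|1f|d5|
→ t2 |ca|f9|25|1f|d5|cc|97|cb|

RES = [0xca, 0xf9, 0x25, 0x1f, 0xd5, 0xcc, 0x97, 0xcb]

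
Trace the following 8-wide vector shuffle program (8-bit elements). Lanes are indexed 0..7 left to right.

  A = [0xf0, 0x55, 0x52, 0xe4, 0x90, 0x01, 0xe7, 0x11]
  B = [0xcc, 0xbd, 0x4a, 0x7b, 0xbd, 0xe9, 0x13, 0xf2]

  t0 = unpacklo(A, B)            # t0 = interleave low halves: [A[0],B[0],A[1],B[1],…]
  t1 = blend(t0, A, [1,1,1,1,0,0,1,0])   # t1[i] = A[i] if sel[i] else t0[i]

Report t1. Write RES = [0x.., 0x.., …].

RES = [ 0xf0  0x55  0x52  0xe4  0x52  0x4a  0xe7  0x7b ]

→ t0 |f0|cc|55|bd|52|4a|e4|7b|
→ t1 |f0|55|52|e4|52|4a|e7|7b|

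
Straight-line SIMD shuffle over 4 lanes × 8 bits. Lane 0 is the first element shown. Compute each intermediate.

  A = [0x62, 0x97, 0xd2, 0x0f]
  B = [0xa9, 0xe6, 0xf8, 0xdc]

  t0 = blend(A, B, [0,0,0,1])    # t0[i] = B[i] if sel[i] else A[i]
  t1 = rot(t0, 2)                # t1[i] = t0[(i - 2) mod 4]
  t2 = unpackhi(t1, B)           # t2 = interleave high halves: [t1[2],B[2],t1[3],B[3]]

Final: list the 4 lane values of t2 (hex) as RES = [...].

RES = [ 0x62  0xf8  0x97  0xdc ]

→ t0 |62|97|d2|dc|
→ t1 |d2|dc|62|97|
→ t2 |62|f8|97|dc|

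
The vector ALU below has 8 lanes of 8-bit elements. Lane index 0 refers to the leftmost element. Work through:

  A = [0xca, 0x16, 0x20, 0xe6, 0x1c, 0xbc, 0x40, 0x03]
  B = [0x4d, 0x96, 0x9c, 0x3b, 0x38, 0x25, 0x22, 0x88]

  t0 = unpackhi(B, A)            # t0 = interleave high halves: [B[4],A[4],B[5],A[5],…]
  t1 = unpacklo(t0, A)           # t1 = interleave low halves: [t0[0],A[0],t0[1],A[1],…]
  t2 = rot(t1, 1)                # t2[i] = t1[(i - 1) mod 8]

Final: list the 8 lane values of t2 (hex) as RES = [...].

→ t0 |38|1c|25|bc|22|40|88|03|
→ t1 |38|ca|1c|16|25|20|bc|e6|
→ t2 |e6|38|ca|1c|16|25|20|bc|

RES = [0xe6, 0x38, 0xca, 0x1c, 0x16, 0x25, 0x20, 0xbc]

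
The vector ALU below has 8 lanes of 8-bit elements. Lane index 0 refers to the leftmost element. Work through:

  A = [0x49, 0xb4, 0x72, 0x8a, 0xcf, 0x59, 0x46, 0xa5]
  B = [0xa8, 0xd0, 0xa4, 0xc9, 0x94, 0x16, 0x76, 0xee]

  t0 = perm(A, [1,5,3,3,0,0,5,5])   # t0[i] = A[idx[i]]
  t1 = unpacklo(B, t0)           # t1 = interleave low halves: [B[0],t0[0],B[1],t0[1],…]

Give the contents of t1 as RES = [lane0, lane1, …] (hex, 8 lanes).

RES = [ 0xa8  0xb4  0xd0  0x59  0xa4  0x8a  0xc9  0x8a ]

  t0: b4 59 8a 8a 49 49 59 59
  t1: a8 b4 d0 59 a4 8a c9 8a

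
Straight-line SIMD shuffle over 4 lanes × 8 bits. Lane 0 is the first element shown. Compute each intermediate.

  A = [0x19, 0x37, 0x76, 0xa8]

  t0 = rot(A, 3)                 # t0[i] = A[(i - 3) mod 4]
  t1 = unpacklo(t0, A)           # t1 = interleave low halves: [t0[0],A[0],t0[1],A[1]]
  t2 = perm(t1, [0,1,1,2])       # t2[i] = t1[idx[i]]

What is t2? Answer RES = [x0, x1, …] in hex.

→ t0 |37|76|a8|19|
→ t1 |37|19|76|37|
→ t2 |37|19|19|76|

RES = [0x37, 0x19, 0x19, 0x76]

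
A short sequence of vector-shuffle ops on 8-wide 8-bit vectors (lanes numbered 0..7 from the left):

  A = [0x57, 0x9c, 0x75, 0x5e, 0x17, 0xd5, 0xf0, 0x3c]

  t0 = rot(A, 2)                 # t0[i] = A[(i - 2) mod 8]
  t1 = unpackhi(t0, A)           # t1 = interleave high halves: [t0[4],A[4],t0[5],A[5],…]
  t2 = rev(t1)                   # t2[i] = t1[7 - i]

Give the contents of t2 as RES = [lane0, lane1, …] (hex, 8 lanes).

→ t0 |f0|3c|57|9c|75|5e|17|d5|
→ t1 |75|17|5e|d5|17|f0|d5|3c|
→ t2 |3c|d5|f0|17|d5|5e|17|75|

RES = [0x3c, 0xd5, 0xf0, 0x17, 0xd5, 0x5e, 0x17, 0x75]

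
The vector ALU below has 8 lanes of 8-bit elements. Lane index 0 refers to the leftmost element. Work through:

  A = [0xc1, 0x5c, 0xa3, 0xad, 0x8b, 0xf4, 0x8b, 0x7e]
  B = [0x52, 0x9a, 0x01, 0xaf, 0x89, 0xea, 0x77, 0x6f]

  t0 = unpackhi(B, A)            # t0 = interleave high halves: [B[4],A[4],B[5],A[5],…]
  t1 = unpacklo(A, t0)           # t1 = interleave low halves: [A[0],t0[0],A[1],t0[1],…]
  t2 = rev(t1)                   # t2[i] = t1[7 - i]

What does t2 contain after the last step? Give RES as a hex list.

t0 = [0x89, 0x8b, 0xea, 0xf4, 0x77, 0x8b, 0x6f, 0x7e]
t1 = [0xc1, 0x89, 0x5c, 0x8b, 0xa3, 0xea, 0xad, 0xf4]
t2 = [0xf4, 0xad, 0xea, 0xa3, 0x8b, 0x5c, 0x89, 0xc1]

RES = [0xf4, 0xad, 0xea, 0xa3, 0x8b, 0x5c, 0x89, 0xc1]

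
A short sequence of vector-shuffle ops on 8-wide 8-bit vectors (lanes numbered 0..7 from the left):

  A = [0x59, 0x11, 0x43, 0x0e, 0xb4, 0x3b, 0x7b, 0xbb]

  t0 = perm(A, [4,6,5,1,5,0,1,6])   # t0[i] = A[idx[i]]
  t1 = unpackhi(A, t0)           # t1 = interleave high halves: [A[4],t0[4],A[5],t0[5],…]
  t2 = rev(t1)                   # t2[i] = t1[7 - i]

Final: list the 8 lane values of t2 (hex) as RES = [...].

RES = [0x7b, 0xbb, 0x11, 0x7b, 0x59, 0x3b, 0x3b, 0xb4]

  t0: b4 7b 3b 11 3b 59 11 7b
  t1: b4 3b 3b 59 7b 11 bb 7b
  t2: 7b bb 11 7b 59 3b 3b b4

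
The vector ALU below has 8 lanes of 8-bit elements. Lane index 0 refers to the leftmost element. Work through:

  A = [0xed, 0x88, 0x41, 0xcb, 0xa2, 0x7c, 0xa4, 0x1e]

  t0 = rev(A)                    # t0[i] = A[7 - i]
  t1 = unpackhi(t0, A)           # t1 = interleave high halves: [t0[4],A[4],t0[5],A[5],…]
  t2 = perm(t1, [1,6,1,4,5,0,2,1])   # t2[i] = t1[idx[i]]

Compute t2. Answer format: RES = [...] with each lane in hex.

→ t0 |1e|a4|7c|a2|cb|41|88|ed|
→ t1 |cb|a2|41|7c|88|a4|ed|1e|
→ t2 |a2|ed|a2|88|a4|cb|41|a2|

RES = [ 0xa2  0xed  0xa2  0x88  0xa4  0xcb  0x41  0xa2 ]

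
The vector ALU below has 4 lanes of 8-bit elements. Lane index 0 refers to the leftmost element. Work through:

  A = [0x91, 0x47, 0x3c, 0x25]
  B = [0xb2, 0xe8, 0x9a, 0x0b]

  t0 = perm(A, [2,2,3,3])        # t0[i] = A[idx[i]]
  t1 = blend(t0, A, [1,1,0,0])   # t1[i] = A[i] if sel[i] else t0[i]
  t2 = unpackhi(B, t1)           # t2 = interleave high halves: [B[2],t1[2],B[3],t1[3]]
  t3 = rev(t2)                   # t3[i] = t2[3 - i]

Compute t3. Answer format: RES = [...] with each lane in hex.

t0 = [0x3c, 0x3c, 0x25, 0x25]
t1 = [0x91, 0x47, 0x25, 0x25]
t2 = [0x9a, 0x25, 0x0b, 0x25]
t3 = [0x25, 0x0b, 0x25, 0x9a]

RES = [0x25, 0x0b, 0x25, 0x9a]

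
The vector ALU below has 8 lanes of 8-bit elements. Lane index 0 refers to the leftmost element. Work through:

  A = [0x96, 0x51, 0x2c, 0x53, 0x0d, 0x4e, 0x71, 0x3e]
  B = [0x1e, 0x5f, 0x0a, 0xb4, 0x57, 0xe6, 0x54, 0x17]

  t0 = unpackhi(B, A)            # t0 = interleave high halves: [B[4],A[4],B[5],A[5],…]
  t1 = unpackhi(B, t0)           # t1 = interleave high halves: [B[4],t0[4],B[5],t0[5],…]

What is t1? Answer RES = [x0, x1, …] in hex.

RES = [ 0x57  0x54  0xe6  0x71  0x54  0x17  0x17  0x3e ]

  t0: 57 0d e6 4e 54 71 17 3e
  t1: 57 54 e6 71 54 17 17 3e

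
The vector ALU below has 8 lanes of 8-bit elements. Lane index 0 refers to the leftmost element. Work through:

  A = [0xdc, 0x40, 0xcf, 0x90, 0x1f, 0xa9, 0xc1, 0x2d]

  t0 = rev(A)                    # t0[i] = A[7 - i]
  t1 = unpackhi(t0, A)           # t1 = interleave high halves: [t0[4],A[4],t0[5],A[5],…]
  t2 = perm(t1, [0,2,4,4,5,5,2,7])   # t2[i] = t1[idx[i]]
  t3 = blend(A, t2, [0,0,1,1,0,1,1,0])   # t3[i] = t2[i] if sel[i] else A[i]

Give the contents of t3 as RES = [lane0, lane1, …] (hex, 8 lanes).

→ t0 |2d|c1|a9|1f|90|cf|40|dc|
→ t1 |90|1f|cf|a9|40|c1|dc|2d|
→ t2 |90|cf|40|40|c1|c1|cf|2d|
→ t3 |dc|40|40|40|1f|c1|cf|2d|

RES = [0xdc, 0x40, 0x40, 0x40, 0x1f, 0xc1, 0xcf, 0x2d]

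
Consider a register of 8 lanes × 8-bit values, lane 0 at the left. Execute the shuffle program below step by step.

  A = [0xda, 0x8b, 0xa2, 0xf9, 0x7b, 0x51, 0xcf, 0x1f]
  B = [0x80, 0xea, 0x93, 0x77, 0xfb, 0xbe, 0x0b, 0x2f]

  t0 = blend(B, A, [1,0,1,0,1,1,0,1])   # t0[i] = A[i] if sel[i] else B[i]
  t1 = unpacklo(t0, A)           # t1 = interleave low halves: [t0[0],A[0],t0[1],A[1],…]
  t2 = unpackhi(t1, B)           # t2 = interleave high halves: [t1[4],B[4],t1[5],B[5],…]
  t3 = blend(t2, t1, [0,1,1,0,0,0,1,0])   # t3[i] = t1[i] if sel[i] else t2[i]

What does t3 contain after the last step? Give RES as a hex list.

t0 = [0xda, 0xea, 0xa2, 0x77, 0x7b, 0x51, 0x0b, 0x1f]
t1 = [0xda, 0xda, 0xea, 0x8b, 0xa2, 0xa2, 0x77, 0xf9]
t2 = [0xa2, 0xfb, 0xa2, 0xbe, 0x77, 0x0b, 0xf9, 0x2f]
t3 = [0xa2, 0xda, 0xea, 0xbe, 0x77, 0x0b, 0x77, 0x2f]

RES = [0xa2, 0xda, 0xea, 0xbe, 0x77, 0x0b, 0x77, 0x2f]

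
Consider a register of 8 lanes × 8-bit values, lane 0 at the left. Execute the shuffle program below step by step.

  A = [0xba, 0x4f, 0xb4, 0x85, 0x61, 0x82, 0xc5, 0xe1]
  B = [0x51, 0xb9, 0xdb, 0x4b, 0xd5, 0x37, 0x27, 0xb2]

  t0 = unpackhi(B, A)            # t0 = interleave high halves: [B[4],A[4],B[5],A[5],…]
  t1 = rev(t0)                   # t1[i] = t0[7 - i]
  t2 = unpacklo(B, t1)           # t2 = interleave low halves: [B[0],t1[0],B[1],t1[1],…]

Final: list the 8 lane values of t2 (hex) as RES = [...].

RES = [ 0x51  0xe1  0xb9  0xb2  0xdb  0xc5  0x4b  0x27 ]

  t0: d5 61 37 82 27 c5 b2 e1
  t1: e1 b2 c5 27 82 37 61 d5
  t2: 51 e1 b9 b2 db c5 4b 27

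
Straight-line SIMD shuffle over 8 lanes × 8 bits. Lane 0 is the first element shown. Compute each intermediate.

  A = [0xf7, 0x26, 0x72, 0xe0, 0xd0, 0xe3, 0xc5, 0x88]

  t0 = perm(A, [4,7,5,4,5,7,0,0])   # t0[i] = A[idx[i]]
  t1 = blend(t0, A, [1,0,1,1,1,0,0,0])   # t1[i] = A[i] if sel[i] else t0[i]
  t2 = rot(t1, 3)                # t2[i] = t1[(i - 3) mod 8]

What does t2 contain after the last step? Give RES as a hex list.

RES = [0x88, 0xf7, 0xf7, 0xf7, 0x88, 0x72, 0xe0, 0xd0]

t0 = [0xd0, 0x88, 0xe3, 0xd0, 0xe3, 0x88, 0xf7, 0xf7]
t1 = [0xf7, 0x88, 0x72, 0xe0, 0xd0, 0x88, 0xf7, 0xf7]
t2 = [0x88, 0xf7, 0xf7, 0xf7, 0x88, 0x72, 0xe0, 0xd0]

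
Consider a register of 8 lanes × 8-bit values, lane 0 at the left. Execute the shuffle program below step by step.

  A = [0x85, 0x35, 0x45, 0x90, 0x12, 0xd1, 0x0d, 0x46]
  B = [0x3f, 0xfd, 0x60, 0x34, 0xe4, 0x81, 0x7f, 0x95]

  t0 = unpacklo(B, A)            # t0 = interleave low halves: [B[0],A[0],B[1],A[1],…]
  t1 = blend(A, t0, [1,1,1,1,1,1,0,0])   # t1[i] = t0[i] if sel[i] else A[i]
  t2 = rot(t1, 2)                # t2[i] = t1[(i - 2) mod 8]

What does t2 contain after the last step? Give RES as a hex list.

→ t0 |3f|85|fd|35|60|45|34|90|
→ t1 |3f|85|fd|35|60|45|0d|46|
→ t2 |0d|46|3f|85|fd|35|60|45|

RES = [0x0d, 0x46, 0x3f, 0x85, 0xfd, 0x35, 0x60, 0x45]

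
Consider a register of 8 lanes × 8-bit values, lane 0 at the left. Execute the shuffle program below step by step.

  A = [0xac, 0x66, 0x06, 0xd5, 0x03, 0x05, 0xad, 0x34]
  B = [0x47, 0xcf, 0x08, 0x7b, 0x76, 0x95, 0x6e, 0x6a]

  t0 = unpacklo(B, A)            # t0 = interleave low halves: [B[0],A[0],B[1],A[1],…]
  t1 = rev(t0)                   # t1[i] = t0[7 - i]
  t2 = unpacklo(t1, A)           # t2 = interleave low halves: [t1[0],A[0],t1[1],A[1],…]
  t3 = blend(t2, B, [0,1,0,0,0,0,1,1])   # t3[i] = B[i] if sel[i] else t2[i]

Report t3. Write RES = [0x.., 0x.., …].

RES = [ 0xd5  0xcf  0x7b  0x66  0x06  0x06  0x6e  0x6a ]

t0 = [0x47, 0xac, 0xcf, 0x66, 0x08, 0x06, 0x7b, 0xd5]
t1 = [0xd5, 0x7b, 0x06, 0x08, 0x66, 0xcf, 0xac, 0x47]
t2 = [0xd5, 0xac, 0x7b, 0x66, 0x06, 0x06, 0x08, 0xd5]
t3 = [0xd5, 0xcf, 0x7b, 0x66, 0x06, 0x06, 0x6e, 0x6a]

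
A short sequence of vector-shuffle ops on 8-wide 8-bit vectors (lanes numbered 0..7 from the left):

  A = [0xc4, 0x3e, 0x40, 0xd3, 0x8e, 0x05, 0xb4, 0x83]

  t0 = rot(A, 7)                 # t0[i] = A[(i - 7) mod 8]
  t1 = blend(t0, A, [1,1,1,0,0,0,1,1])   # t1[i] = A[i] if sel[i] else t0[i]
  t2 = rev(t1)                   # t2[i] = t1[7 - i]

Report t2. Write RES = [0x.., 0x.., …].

t0 = [0x3e, 0x40, 0xd3, 0x8e, 0x05, 0xb4, 0x83, 0xc4]
t1 = [0xc4, 0x3e, 0x40, 0x8e, 0x05, 0xb4, 0xb4, 0x83]
t2 = [0x83, 0xb4, 0xb4, 0x05, 0x8e, 0x40, 0x3e, 0xc4]

RES = [ 0x83  0xb4  0xb4  0x05  0x8e  0x40  0x3e  0xc4 ]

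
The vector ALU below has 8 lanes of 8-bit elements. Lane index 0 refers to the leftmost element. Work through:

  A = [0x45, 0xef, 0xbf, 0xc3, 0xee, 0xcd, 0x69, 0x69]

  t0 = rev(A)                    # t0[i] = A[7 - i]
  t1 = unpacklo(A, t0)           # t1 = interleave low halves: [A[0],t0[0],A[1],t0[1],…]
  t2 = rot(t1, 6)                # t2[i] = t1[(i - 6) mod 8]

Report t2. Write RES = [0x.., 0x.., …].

→ t0 |69|69|cd|ee|c3|bf|ef|45|
→ t1 |45|69|ef|69|bf|cd|c3|ee|
→ t2 |ef|69|bf|cd|c3|ee|45|69|

RES = [ 0xef  0x69  0xbf  0xcd  0xc3  0xee  0x45  0x69 ]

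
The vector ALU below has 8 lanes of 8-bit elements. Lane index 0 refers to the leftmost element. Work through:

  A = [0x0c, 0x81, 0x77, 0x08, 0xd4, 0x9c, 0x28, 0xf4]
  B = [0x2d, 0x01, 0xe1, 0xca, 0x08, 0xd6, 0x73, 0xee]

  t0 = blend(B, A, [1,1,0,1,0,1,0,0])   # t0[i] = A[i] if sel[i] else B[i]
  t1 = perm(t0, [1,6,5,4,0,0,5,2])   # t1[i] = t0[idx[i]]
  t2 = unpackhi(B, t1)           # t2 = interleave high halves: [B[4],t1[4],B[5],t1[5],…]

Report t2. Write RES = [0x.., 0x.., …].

  t0: 0c 81 e1 08 08 9c 73 ee
  t1: 81 73 9c 08 0c 0c 9c e1
  t2: 08 0c d6 0c 73 9c ee e1

RES = [ 0x08  0x0c  0xd6  0x0c  0x73  0x9c  0xee  0xe1 ]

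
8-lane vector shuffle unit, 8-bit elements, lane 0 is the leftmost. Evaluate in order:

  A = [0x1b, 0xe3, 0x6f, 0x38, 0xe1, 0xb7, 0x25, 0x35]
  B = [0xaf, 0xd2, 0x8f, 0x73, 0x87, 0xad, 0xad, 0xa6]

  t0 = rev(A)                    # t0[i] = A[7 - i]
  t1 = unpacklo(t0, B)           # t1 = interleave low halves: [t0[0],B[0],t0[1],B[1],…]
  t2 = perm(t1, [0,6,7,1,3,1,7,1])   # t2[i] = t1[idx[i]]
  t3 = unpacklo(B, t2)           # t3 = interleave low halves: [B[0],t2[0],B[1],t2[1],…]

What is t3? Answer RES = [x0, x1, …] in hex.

t0 = [0x35, 0x25, 0xb7, 0xe1, 0x38, 0x6f, 0xe3, 0x1b]
t1 = [0x35, 0xaf, 0x25, 0xd2, 0xb7, 0x8f, 0xe1, 0x73]
t2 = [0x35, 0xe1, 0x73, 0xaf, 0xd2, 0xaf, 0x73, 0xaf]
t3 = [0xaf, 0x35, 0xd2, 0xe1, 0x8f, 0x73, 0x73, 0xaf]

RES = [0xaf, 0x35, 0xd2, 0xe1, 0x8f, 0x73, 0x73, 0xaf]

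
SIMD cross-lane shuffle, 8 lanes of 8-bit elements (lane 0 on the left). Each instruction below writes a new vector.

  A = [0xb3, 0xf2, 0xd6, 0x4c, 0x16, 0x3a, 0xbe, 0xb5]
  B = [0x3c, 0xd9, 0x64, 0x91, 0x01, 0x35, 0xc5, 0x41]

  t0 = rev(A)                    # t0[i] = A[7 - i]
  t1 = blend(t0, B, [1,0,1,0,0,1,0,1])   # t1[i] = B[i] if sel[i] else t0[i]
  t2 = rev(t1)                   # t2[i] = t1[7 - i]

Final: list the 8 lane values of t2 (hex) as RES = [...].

  t0: b5 be 3a 16 4c d6 f2 b3
  t1: 3c be 64 16 4c 35 f2 41
  t2: 41 f2 35 4c 16 64 be 3c

RES = [ 0x41  0xf2  0x35  0x4c  0x16  0x64  0xbe  0x3c ]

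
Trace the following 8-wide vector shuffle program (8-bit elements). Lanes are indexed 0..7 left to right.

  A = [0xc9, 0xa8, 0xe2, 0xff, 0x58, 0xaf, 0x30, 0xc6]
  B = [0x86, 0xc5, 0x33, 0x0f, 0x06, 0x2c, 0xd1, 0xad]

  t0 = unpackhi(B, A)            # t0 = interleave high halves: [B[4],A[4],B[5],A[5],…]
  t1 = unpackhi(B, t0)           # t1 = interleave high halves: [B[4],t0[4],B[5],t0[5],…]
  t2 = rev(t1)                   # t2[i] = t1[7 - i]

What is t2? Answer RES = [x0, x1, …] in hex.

t0 = [0x06, 0x58, 0x2c, 0xaf, 0xd1, 0x30, 0xad, 0xc6]
t1 = [0x06, 0xd1, 0x2c, 0x30, 0xd1, 0xad, 0xad, 0xc6]
t2 = [0xc6, 0xad, 0xad, 0xd1, 0x30, 0x2c, 0xd1, 0x06]

RES = [0xc6, 0xad, 0xad, 0xd1, 0x30, 0x2c, 0xd1, 0x06]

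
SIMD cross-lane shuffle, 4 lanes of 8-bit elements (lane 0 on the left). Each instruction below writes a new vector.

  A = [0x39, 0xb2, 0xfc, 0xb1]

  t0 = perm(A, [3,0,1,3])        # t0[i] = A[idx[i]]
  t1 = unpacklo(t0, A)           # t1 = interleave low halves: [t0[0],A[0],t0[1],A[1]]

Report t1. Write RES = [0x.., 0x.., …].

→ t0 |b1|39|b2|b1|
→ t1 |b1|39|39|b2|

RES = [ 0xb1  0x39  0x39  0xb2 ]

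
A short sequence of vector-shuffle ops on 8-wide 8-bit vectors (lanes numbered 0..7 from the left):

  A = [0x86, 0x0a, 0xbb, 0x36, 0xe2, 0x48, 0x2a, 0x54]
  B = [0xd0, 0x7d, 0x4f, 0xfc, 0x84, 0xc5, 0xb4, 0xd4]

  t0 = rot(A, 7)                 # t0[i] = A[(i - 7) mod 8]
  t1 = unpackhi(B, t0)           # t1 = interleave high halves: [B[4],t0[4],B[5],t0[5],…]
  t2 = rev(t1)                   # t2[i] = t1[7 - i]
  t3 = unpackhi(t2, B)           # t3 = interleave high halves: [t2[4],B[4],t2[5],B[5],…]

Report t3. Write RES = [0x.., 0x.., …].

RES = [0x2a, 0x84, 0xc5, 0xc5, 0x48, 0xb4, 0x84, 0xd4]

→ t0 |0a|bb|36|e2|48|2a|54|86|
→ t1 |84|48|c5|2a|b4|54|d4|86|
→ t2 |86|d4|54|b4|2a|c5|48|84|
→ t3 |2a|84|c5|c5|48|b4|84|d4|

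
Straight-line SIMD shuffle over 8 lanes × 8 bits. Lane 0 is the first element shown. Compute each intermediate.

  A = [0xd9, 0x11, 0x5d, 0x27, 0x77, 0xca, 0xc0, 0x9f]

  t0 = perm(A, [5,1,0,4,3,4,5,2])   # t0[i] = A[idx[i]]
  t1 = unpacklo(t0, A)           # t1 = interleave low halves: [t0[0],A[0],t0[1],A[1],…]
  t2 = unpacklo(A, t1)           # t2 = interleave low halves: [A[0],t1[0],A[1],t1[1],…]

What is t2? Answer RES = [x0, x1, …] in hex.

RES = [ 0xd9  0xca  0x11  0xd9  0x5d  0x11  0x27  0x11 ]

  t0: ca 11 d9 77 27 77 ca 5d
  t1: ca d9 11 11 d9 5d 77 27
  t2: d9 ca 11 d9 5d 11 27 11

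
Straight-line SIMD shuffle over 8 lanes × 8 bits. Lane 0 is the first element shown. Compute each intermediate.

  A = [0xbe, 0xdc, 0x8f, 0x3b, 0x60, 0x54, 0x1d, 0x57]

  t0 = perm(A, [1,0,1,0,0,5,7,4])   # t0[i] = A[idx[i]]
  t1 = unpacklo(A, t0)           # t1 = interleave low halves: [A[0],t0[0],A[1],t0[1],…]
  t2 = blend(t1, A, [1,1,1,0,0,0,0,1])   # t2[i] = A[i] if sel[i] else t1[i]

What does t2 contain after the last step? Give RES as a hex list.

  t0: dc be dc be be 54 57 60
  t1: be dc dc be 8f dc 3b be
  t2: be dc 8f be 8f dc 3b 57

RES = [ 0xbe  0xdc  0x8f  0xbe  0x8f  0xdc  0x3b  0x57 ]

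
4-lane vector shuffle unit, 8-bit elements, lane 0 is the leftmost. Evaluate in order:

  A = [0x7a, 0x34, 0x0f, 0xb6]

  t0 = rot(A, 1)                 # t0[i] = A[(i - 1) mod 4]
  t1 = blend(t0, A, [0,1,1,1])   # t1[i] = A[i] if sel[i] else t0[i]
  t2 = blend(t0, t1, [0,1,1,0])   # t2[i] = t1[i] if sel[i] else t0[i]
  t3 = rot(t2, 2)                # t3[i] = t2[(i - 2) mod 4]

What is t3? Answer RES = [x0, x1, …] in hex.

  t0: b6 7a 34 0f
  t1: b6 34 0f b6
  t2: b6 34 0f 0f
  t3: 0f 0f b6 34

RES = [0x0f, 0x0f, 0xb6, 0x34]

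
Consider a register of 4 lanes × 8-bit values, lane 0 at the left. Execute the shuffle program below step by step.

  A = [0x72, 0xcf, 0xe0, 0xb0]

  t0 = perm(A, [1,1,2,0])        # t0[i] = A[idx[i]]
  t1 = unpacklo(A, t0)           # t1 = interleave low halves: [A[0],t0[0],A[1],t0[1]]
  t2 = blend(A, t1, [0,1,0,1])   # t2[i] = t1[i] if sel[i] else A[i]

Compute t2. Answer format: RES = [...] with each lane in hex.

RES = [ 0x72  0xcf  0xe0  0xcf ]

→ t0 |cf|cf|e0|72|
→ t1 |72|cf|cf|cf|
→ t2 |72|cf|e0|cf|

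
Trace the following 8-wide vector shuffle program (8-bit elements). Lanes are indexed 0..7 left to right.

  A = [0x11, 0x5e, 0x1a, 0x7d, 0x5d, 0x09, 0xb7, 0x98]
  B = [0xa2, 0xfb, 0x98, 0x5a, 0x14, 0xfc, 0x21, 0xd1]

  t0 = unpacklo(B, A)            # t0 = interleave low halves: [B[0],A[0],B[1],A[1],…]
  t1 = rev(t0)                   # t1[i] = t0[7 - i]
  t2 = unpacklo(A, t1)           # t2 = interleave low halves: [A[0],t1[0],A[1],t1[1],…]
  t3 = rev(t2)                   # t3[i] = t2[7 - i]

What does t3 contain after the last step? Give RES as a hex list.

RES = [ 0x98  0x7d  0x1a  0x1a  0x5a  0x5e  0x7d  0x11 ]

→ t0 |a2|11|fb|5e|98|1a|5a|7d|
→ t1 |7d|5a|1a|98|5e|fb|11|a2|
→ t2 |11|7d|5e|5a|1a|1a|7d|98|
→ t3 |98|7d|1a|1a|5a|5e|7d|11|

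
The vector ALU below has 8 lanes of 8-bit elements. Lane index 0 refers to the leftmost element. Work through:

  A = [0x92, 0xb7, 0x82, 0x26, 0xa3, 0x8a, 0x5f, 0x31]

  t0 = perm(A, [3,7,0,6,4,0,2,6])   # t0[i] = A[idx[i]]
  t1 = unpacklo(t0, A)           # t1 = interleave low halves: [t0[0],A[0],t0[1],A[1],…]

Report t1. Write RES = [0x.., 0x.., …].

  t0: 26 31 92 5f a3 92 82 5f
  t1: 26 92 31 b7 92 82 5f 26

RES = [ 0x26  0x92  0x31  0xb7  0x92  0x82  0x5f  0x26 ]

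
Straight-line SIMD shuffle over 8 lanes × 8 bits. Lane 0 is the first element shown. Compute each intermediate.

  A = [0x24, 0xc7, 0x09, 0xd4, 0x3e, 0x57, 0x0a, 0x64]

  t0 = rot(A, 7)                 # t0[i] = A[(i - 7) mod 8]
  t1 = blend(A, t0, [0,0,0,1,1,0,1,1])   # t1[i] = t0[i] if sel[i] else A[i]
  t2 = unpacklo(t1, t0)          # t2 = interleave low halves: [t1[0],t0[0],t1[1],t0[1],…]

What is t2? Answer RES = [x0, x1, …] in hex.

RES = [ 0x24  0xc7  0xc7  0x09  0x09  0xd4  0x3e  0x3e ]

→ t0 |c7|09|d4|3e|57|0a|64|24|
→ t1 |24|c7|09|3e|57|57|64|24|
→ t2 |24|c7|c7|09|09|d4|3e|3e|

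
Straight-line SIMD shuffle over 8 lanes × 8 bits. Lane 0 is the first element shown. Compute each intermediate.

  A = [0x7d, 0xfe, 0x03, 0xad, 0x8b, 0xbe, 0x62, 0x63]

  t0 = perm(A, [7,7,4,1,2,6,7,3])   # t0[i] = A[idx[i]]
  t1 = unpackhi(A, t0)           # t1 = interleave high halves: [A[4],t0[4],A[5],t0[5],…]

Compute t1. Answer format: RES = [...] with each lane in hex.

  t0: 63 63 8b fe 03 62 63 ad
  t1: 8b 03 be 62 62 63 63 ad

RES = [ 0x8b  0x03  0xbe  0x62  0x62  0x63  0x63  0xad ]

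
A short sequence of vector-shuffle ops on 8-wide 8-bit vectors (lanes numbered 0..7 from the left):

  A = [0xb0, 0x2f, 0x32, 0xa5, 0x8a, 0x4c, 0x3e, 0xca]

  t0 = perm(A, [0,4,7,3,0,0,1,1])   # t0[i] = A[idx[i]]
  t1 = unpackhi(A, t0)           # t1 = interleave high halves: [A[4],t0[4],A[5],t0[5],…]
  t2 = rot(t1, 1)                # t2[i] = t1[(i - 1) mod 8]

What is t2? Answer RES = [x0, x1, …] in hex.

RES = [ 0x2f  0x8a  0xb0  0x4c  0xb0  0x3e  0x2f  0xca ]

t0 = [0xb0, 0x8a, 0xca, 0xa5, 0xb0, 0xb0, 0x2f, 0x2f]
t1 = [0x8a, 0xb0, 0x4c, 0xb0, 0x3e, 0x2f, 0xca, 0x2f]
t2 = [0x2f, 0x8a, 0xb0, 0x4c, 0xb0, 0x3e, 0x2f, 0xca]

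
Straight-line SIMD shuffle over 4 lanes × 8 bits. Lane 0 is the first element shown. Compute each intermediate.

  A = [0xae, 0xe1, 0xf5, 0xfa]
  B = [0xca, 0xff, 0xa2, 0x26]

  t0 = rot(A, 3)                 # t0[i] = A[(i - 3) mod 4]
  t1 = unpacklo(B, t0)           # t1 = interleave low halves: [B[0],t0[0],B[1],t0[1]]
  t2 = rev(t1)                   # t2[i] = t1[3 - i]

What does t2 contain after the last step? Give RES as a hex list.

  t0: e1 f5 fa ae
  t1: ca e1 ff f5
  t2: f5 ff e1 ca

RES = [ 0xf5  0xff  0xe1  0xca ]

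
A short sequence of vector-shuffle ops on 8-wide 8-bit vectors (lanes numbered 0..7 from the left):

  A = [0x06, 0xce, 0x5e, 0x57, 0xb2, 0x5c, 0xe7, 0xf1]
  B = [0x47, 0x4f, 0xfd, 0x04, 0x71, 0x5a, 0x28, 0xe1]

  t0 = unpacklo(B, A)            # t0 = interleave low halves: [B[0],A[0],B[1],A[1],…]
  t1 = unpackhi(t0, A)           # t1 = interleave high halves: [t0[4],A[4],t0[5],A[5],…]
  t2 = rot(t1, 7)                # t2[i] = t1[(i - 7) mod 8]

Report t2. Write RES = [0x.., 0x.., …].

RES = [ 0xb2  0x5e  0x5c  0x04  0xe7  0x57  0xf1  0xfd ]

  t0: 47 06 4f ce fd 5e 04 57
  t1: fd b2 5e 5c 04 e7 57 f1
  t2: b2 5e 5c 04 e7 57 f1 fd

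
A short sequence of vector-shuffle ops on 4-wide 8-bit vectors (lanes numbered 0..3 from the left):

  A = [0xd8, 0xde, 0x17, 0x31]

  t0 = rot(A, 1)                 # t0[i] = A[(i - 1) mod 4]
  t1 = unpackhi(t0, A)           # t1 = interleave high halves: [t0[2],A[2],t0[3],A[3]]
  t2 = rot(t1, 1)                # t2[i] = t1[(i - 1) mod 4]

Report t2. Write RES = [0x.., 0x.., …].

  t0: 31 d8 de 17
  t1: de 17 17 31
  t2: 31 de 17 17

RES = [ 0x31  0xde  0x17  0x17 ]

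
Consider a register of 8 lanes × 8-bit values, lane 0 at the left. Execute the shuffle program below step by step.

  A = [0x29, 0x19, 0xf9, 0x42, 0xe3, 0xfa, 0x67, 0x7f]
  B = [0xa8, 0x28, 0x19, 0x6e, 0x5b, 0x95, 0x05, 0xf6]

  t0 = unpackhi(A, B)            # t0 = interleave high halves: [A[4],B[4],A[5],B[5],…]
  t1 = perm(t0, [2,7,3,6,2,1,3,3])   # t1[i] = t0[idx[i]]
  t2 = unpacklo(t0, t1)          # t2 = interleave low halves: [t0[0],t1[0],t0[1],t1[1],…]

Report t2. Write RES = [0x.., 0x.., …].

RES = [0xe3, 0xfa, 0x5b, 0xf6, 0xfa, 0x95, 0x95, 0x7f]

→ t0 |e3|5b|fa|95|67|05|7f|f6|
→ t1 |fa|f6|95|7f|fa|5b|95|95|
→ t2 |e3|fa|5b|f6|fa|95|95|7f|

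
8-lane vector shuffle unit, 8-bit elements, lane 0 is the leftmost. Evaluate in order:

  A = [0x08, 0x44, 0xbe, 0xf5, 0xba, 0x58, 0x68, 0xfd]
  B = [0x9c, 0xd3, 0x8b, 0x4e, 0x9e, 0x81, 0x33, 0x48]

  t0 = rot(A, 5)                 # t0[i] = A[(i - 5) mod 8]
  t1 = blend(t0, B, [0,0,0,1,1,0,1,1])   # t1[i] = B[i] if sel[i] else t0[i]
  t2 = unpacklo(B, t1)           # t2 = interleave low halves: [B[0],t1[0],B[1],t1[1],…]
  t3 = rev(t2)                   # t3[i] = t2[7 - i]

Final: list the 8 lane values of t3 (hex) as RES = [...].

t0 = [0xf5, 0xba, 0x58, 0x68, 0xfd, 0x08, 0x44, 0xbe]
t1 = [0xf5, 0xba, 0x58, 0x4e, 0x9e, 0x08, 0x33, 0x48]
t2 = [0x9c, 0xf5, 0xd3, 0xba, 0x8b, 0x58, 0x4e, 0x4e]
t3 = [0x4e, 0x4e, 0x58, 0x8b, 0xba, 0xd3, 0xf5, 0x9c]

RES = [ 0x4e  0x4e  0x58  0x8b  0xba  0xd3  0xf5  0x9c ]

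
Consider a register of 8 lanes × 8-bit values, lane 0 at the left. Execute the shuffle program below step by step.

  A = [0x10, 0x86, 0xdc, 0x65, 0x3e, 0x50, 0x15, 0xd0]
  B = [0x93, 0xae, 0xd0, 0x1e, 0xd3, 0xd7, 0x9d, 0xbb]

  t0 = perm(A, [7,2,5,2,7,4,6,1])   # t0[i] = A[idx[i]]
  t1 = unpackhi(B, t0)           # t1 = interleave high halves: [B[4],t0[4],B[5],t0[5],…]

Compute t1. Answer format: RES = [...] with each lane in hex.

RES = [0xd3, 0xd0, 0xd7, 0x3e, 0x9d, 0x15, 0xbb, 0x86]

  t0: d0 dc 50 dc d0 3e 15 86
  t1: d3 d0 d7 3e 9d 15 bb 86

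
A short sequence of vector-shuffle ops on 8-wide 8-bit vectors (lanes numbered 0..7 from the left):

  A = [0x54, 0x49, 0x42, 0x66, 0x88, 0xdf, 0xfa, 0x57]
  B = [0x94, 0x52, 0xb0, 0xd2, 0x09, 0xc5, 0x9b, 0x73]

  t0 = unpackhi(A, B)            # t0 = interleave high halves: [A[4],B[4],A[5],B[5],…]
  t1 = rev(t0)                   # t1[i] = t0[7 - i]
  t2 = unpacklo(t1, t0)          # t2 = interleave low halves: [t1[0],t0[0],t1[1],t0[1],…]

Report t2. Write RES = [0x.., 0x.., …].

→ t0 |88|09|df|c5|fa|9b|57|73|
→ t1 |73|57|9b|fa|c5|df|09|88|
→ t2 |73|88|57|09|9b|df|fa|c5|

RES = [ 0x73  0x88  0x57  0x09  0x9b  0xdf  0xfa  0xc5 ]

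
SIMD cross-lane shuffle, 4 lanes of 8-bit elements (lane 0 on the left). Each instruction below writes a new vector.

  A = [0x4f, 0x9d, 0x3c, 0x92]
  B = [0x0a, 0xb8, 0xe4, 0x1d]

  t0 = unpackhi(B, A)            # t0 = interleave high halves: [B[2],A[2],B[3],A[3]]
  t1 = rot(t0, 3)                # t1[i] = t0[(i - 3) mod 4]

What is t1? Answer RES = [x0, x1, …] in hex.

RES = [0x3c, 0x1d, 0x92, 0xe4]

t0 = [0xe4, 0x3c, 0x1d, 0x92]
t1 = [0x3c, 0x1d, 0x92, 0xe4]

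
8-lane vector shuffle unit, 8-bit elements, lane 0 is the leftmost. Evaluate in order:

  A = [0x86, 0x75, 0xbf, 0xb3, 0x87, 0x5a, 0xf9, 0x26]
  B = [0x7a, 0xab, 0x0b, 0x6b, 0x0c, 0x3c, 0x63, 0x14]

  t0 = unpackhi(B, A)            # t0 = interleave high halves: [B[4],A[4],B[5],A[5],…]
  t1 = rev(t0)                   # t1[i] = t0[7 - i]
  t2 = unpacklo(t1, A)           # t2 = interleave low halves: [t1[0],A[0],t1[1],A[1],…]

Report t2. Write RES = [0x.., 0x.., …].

  t0: 0c 87 3c 5a 63 f9 14 26
  t1: 26 14 f9 63 5a 3c 87 0c
  t2: 26 86 14 75 f9 bf 63 b3

RES = [0x26, 0x86, 0x14, 0x75, 0xf9, 0xbf, 0x63, 0xb3]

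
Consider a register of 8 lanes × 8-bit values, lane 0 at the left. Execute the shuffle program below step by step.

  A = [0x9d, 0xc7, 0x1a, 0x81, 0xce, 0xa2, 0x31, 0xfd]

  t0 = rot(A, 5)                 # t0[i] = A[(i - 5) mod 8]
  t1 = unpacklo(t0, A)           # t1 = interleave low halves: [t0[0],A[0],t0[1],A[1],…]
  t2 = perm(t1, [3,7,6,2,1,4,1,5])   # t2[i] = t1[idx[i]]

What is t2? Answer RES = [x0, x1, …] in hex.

  t0: 81 ce a2 31 fd 9d c7 1a
  t1: 81 9d ce c7 a2 1a 31 81
  t2: c7 81 31 ce 9d a2 9d 1a

RES = [0xc7, 0x81, 0x31, 0xce, 0x9d, 0xa2, 0x9d, 0x1a]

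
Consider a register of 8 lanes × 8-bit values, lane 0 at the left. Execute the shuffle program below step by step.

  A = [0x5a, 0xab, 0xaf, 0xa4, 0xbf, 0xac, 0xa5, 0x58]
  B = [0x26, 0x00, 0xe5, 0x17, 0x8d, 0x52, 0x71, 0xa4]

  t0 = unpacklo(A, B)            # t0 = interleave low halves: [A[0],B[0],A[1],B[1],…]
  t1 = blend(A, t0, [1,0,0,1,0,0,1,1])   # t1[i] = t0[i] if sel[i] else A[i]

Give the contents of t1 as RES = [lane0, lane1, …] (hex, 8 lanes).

→ t0 |5a|26|ab|00|af|e5|a4|17|
→ t1 |5a|ab|af|00|bf|ac|a4|17|

RES = [ 0x5a  0xab  0xaf  0x00  0xbf  0xac  0xa4  0x17 ]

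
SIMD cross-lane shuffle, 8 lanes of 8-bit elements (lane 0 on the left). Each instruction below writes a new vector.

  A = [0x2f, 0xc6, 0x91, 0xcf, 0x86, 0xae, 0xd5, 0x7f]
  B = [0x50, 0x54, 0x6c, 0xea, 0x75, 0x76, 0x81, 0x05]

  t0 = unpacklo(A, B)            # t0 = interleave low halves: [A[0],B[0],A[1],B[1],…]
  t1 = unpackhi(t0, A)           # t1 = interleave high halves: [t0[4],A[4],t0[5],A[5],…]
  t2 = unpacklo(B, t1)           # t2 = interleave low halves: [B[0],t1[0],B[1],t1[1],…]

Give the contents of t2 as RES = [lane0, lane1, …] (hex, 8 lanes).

t0 = [0x2f, 0x50, 0xc6, 0x54, 0x91, 0x6c, 0xcf, 0xea]
t1 = [0x91, 0x86, 0x6c, 0xae, 0xcf, 0xd5, 0xea, 0x7f]
t2 = [0x50, 0x91, 0x54, 0x86, 0x6c, 0x6c, 0xea, 0xae]

RES = [0x50, 0x91, 0x54, 0x86, 0x6c, 0x6c, 0xea, 0xae]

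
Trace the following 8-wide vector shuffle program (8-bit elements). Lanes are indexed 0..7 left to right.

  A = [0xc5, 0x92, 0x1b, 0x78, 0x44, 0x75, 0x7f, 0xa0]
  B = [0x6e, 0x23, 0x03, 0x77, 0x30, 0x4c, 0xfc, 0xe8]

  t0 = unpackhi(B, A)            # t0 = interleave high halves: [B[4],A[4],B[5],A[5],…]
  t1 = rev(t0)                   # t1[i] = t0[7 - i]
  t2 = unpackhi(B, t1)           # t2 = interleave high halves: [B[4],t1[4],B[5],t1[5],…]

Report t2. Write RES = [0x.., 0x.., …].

t0 = [0x30, 0x44, 0x4c, 0x75, 0xfc, 0x7f, 0xe8, 0xa0]
t1 = [0xa0, 0xe8, 0x7f, 0xfc, 0x75, 0x4c, 0x44, 0x30]
t2 = [0x30, 0x75, 0x4c, 0x4c, 0xfc, 0x44, 0xe8, 0x30]

RES = [ 0x30  0x75  0x4c  0x4c  0xfc  0x44  0xe8  0x30 ]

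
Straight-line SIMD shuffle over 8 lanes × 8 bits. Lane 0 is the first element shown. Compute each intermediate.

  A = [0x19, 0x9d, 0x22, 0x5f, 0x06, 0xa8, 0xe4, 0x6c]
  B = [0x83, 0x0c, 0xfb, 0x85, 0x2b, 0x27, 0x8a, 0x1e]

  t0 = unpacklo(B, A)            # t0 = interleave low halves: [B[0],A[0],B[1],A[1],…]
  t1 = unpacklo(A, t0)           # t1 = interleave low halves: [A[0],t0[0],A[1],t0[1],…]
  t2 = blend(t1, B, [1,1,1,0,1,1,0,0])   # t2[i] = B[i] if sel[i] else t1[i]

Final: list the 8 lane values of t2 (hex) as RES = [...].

  t0: 83 19 0c 9d fb 22 85 5f
  t1: 19 83 9d 19 22 0c 5f 9d
  t2: 83 0c fb 19 2b 27 5f 9d

RES = [ 0x83  0x0c  0xfb  0x19  0x2b  0x27  0x5f  0x9d ]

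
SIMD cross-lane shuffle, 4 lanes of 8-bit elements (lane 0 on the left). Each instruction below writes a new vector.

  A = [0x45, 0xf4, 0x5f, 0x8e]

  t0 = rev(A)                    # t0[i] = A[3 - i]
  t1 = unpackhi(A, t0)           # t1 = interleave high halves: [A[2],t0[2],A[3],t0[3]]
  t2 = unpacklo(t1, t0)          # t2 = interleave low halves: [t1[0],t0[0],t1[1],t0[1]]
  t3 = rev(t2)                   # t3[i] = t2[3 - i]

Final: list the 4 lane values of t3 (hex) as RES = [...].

t0 = [0x8e, 0x5f, 0xf4, 0x45]
t1 = [0x5f, 0xf4, 0x8e, 0x45]
t2 = [0x5f, 0x8e, 0xf4, 0x5f]
t3 = [0x5f, 0xf4, 0x8e, 0x5f]

RES = [0x5f, 0xf4, 0x8e, 0x5f]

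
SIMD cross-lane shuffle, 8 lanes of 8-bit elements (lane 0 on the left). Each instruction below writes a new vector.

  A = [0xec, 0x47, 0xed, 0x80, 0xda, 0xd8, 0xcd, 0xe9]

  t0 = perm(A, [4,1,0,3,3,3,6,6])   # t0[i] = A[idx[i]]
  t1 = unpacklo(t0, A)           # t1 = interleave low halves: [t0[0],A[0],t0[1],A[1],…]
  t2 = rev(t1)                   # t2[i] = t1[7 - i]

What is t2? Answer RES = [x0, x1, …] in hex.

RES = [0x80, 0x80, 0xed, 0xec, 0x47, 0x47, 0xec, 0xda]

→ t0 |da|47|ec|80|80|80|cd|cd|
→ t1 |da|ec|47|47|ec|ed|80|80|
→ t2 |80|80|ed|ec|47|47|ec|da|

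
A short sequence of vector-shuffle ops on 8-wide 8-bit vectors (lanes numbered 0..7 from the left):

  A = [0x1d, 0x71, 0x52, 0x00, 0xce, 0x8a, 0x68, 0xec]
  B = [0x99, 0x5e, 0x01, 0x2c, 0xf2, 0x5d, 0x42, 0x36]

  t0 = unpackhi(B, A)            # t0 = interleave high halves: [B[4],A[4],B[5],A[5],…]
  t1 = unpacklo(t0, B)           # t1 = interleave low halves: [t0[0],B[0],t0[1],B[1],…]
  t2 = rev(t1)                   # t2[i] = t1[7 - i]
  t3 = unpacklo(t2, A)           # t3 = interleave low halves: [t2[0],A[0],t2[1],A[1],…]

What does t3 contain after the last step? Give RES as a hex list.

t0 = [0xf2, 0xce, 0x5d, 0x8a, 0x42, 0x68, 0x36, 0xec]
t1 = [0xf2, 0x99, 0xce, 0x5e, 0x5d, 0x01, 0x8a, 0x2c]
t2 = [0x2c, 0x8a, 0x01, 0x5d, 0x5e, 0xce, 0x99, 0xf2]
t3 = [0x2c, 0x1d, 0x8a, 0x71, 0x01, 0x52, 0x5d, 0x00]

RES = [0x2c, 0x1d, 0x8a, 0x71, 0x01, 0x52, 0x5d, 0x00]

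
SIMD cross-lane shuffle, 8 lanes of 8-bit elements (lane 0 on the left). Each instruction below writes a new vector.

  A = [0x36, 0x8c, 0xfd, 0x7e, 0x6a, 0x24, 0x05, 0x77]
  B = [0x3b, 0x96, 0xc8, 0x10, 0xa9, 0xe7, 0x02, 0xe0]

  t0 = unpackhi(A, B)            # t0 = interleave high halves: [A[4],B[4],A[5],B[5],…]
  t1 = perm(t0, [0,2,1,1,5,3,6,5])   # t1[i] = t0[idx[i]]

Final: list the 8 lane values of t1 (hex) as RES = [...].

RES = [0x6a, 0x24, 0xa9, 0xa9, 0x02, 0xe7, 0x77, 0x02]

  t0: 6a a9 24 e7 05 02 77 e0
  t1: 6a 24 a9 a9 02 e7 77 02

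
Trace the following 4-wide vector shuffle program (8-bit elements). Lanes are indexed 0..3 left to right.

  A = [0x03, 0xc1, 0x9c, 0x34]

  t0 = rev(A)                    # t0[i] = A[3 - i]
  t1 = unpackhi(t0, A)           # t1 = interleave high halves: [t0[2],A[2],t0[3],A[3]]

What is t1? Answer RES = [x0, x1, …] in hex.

RES = [0xc1, 0x9c, 0x03, 0x34]

→ t0 |34|9c|c1|03|
→ t1 |c1|9c|03|34|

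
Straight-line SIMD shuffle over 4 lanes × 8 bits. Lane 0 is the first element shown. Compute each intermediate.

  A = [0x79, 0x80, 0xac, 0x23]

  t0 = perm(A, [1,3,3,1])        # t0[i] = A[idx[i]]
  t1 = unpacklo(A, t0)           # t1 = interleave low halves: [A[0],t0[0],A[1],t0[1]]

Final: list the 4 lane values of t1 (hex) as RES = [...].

RES = [ 0x79  0x80  0x80  0x23 ]

→ t0 |80|23|23|80|
→ t1 |79|80|80|23|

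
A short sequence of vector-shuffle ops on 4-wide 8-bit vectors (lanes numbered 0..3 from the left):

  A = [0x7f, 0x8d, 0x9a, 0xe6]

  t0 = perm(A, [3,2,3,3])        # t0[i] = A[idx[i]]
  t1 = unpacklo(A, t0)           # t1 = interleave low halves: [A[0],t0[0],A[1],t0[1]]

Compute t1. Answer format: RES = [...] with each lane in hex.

  t0: e6 9a e6 e6
  t1: 7f e6 8d 9a

RES = [0x7f, 0xe6, 0x8d, 0x9a]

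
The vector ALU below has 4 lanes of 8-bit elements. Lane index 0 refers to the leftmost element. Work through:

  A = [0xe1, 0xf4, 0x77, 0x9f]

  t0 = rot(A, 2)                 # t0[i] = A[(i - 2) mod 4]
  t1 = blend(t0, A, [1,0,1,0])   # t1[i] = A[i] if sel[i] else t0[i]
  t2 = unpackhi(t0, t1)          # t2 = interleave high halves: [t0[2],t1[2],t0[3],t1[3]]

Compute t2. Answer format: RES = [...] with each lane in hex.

RES = [0xe1, 0x77, 0xf4, 0xf4]

t0 = [0x77, 0x9f, 0xe1, 0xf4]
t1 = [0xe1, 0x9f, 0x77, 0xf4]
t2 = [0xe1, 0x77, 0xf4, 0xf4]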